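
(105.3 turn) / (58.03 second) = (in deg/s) 653.2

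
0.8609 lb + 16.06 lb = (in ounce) 270.7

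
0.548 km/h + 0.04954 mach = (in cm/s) 1702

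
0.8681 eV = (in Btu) 1.318e-22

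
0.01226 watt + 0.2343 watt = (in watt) 0.2466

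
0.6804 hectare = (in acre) 1.681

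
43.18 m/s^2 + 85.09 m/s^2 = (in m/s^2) 128.3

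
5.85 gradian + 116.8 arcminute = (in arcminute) 432.7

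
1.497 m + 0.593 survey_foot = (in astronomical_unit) 1.122e-11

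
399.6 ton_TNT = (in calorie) 3.996e+11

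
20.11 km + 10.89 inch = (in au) 1.344e-07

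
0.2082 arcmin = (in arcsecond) 12.49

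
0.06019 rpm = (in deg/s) 0.3611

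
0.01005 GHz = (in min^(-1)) 6.03e+08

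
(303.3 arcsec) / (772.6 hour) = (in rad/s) 5.287e-10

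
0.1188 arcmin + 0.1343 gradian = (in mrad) 2.144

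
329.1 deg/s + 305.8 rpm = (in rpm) 360.7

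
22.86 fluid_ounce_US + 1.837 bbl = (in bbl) 1.841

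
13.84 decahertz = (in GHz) 1.384e-07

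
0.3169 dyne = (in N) 3.169e-06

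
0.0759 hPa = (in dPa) 75.9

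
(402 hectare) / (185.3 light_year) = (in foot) 7.523e-12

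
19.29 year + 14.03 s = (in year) 19.29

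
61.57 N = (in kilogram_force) 6.278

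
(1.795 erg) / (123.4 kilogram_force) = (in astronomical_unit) 9.915e-22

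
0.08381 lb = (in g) 38.02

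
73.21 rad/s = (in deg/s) 4195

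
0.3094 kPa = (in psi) 0.04487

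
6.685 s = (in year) 2.12e-07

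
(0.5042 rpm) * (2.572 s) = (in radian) 0.1358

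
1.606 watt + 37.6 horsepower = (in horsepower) 37.6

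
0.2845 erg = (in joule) 2.845e-08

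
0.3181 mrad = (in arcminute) 1.094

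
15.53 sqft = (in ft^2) 15.53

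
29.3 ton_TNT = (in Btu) 1.162e+08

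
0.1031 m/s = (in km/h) 0.3712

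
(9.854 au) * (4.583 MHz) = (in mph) 1.511e+19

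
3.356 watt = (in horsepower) 0.0045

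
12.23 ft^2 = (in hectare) 0.0001136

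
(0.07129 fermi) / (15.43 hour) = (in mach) 3.769e-24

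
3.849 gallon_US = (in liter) 14.57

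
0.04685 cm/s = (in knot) 0.0009107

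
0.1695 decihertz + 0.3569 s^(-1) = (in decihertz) 3.739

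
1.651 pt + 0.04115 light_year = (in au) 2602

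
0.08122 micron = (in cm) 8.122e-06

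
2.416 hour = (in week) 0.01438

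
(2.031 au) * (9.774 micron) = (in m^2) 2.97e+06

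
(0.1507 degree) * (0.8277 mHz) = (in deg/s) 0.0001247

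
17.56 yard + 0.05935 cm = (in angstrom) 1.606e+11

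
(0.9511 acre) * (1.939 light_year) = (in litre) 7.061e+22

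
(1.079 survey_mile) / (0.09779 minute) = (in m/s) 296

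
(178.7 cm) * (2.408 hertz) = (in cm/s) 430.3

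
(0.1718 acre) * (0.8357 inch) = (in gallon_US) 3899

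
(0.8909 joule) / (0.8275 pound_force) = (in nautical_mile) 0.0001307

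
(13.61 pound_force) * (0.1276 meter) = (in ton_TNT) 1.846e-09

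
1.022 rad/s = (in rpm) 9.759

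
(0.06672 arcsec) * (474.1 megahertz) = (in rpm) 1464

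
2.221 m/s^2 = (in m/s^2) 2.221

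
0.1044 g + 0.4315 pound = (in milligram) 1.958e+05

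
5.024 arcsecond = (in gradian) 0.001551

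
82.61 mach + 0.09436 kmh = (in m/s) 2.813e+04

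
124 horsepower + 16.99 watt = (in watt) 9.248e+04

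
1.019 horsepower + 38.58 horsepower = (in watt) 2.953e+04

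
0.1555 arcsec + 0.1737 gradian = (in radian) 0.002729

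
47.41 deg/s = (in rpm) 7.902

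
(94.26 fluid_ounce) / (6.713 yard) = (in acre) 1.122e-07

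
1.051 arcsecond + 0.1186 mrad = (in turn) 1.969e-05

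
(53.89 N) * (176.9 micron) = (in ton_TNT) 2.278e-12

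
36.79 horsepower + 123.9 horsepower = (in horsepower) 160.7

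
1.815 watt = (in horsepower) 0.002434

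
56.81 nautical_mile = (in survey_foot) 3.452e+05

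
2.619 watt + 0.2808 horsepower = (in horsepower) 0.2843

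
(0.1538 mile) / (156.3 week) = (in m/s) 2.618e-06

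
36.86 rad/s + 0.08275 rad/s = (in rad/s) 36.94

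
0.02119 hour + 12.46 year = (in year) 12.46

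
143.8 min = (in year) 0.0002736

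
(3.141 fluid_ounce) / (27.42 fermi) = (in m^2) 3.388e+09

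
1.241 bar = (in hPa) 1241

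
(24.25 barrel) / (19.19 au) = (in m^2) 1.343e-12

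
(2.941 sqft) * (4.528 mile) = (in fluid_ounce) 6.733e+07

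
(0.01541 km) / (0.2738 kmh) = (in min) 3.377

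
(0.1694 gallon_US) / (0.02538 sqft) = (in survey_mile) 0.000169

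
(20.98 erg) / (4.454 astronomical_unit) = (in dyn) 3.149e-13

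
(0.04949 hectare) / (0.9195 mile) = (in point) 948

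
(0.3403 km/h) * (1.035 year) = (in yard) 3.374e+06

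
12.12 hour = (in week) 0.07214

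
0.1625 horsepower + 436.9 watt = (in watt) 558.1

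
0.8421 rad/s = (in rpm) 8.041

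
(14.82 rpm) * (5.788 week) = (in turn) 8.646e+05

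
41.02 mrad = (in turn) 0.006529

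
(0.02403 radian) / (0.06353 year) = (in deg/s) 6.872e-07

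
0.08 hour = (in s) 288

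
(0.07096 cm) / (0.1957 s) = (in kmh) 0.01305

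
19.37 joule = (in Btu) 0.01836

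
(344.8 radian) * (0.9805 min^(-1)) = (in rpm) 53.81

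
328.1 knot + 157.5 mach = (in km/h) 1.937e+05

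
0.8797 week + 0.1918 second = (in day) 6.158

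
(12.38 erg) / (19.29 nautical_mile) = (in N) 3.465e-11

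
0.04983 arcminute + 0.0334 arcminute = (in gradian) 0.001541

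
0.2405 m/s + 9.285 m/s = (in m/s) 9.526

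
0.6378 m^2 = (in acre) 0.0001576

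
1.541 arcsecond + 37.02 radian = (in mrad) 3.702e+04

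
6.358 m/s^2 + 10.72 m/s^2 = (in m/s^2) 17.08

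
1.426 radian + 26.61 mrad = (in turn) 0.2312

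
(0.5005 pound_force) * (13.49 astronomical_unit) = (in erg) 4.493e+19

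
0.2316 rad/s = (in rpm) 2.212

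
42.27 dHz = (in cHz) 422.7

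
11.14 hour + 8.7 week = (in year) 0.1681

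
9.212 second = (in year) 2.921e-07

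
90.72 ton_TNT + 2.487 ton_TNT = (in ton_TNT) 93.21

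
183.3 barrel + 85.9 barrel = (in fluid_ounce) 1.447e+06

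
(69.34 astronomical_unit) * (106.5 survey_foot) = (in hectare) 3.367e+10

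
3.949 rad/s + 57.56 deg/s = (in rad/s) 4.954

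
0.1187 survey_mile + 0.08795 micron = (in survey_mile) 0.1187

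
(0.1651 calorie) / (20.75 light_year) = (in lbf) 7.911e-19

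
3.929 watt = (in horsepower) 0.005269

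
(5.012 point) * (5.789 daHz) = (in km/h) 0.3685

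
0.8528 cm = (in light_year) 9.014e-19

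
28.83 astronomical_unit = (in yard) 4.717e+12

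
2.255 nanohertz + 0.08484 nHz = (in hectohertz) 2.34e-11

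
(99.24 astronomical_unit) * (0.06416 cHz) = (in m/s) 9.525e+09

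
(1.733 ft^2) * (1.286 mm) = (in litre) 0.207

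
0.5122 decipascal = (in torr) 0.0003842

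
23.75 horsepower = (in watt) 1.771e+04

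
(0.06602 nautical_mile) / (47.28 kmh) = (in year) 2.952e-07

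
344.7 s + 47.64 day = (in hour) 1143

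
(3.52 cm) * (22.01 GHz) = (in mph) 1.733e+09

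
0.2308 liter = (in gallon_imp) 0.05077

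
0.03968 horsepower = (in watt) 29.59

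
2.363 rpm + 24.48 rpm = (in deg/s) 161.1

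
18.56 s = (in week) 3.069e-05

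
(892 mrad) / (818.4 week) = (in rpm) 1.721e-08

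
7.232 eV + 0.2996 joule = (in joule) 0.2996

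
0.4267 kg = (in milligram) 4.267e+05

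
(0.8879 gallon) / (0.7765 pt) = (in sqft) 132.1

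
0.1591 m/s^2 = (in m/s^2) 0.1591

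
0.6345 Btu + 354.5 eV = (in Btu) 0.6345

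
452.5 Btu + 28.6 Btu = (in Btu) 481.1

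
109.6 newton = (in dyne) 1.096e+07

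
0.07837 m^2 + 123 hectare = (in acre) 303.9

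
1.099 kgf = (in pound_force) 2.423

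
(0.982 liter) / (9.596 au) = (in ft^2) 7.363e-15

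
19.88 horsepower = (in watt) 1.482e+04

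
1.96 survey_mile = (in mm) 3.154e+06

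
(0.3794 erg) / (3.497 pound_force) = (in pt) 6.914e-06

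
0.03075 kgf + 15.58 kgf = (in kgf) 15.61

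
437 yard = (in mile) 0.2483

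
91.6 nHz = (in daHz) 9.16e-09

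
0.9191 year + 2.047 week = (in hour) 8395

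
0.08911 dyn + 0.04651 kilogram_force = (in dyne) 4.561e+04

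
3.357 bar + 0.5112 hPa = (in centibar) 335.8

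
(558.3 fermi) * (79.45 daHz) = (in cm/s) 4.436e-08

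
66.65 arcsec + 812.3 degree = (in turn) 2.256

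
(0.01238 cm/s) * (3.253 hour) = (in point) 4110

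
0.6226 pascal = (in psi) 9.03e-05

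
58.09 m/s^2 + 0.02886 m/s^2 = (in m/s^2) 58.12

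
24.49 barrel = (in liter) 3894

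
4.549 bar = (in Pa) 4.549e+05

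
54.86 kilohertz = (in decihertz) 5.486e+05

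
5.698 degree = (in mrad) 99.45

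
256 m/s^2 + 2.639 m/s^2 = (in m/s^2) 258.6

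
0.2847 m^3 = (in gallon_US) 75.21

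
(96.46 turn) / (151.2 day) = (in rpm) 0.000443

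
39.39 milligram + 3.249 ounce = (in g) 92.15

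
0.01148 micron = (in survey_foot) 3.766e-08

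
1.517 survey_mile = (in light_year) 2.581e-13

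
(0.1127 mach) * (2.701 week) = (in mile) 3.895e+04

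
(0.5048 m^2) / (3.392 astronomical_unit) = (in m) 9.948e-13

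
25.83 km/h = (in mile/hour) 16.05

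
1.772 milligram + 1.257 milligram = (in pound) 6.678e-06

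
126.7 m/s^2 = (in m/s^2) 126.7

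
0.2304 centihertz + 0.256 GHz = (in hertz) 2.56e+08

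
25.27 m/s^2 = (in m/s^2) 25.27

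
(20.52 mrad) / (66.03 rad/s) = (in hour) 8.632e-08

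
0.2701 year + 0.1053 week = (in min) 1.43e+05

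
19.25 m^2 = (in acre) 0.004757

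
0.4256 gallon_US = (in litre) 1.611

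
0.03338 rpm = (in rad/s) 0.003496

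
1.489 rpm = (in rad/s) 0.1559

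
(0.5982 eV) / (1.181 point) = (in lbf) 5.172e-17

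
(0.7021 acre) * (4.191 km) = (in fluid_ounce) 4.027e+11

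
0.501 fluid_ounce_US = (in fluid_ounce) 0.501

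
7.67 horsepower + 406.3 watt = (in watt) 6126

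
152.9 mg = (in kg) 0.0001529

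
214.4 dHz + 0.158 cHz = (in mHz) 2.144e+04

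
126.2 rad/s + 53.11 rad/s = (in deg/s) 1.027e+04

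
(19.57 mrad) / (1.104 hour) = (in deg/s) 0.0002821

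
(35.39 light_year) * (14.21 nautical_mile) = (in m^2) 8.811e+21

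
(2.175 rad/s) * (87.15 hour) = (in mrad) 6.824e+08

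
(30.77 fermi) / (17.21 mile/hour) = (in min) 6.666e-17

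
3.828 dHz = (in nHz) 3.828e+08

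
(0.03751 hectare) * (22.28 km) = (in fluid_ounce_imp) 2.941e+11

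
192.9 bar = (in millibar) 1.929e+05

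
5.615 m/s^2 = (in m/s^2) 5.615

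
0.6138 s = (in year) 1.946e-08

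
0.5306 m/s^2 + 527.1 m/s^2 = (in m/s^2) 527.6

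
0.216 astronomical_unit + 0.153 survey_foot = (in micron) 3.231e+16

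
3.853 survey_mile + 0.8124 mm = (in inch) 2.441e+05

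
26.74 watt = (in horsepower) 0.03586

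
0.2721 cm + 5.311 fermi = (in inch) 0.1071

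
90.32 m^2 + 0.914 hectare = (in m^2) 9230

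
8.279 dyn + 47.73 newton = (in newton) 47.73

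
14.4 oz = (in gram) 408.2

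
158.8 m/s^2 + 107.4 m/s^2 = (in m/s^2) 266.2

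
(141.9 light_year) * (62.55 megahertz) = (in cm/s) 8.397e+27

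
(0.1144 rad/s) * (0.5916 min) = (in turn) 0.6463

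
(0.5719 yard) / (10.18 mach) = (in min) 2.514e-06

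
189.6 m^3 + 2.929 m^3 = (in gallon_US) 5.086e+04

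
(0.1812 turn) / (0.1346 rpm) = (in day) 0.0009349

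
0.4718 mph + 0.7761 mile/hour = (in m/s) 0.5579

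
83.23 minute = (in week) 0.008257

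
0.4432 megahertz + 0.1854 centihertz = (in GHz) 0.0004432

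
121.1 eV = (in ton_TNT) 4.637e-27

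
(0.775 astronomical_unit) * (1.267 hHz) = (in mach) 4.314e+10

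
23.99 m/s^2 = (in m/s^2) 23.99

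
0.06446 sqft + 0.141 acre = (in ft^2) 6142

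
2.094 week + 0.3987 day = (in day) 15.06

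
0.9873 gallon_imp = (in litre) 4.488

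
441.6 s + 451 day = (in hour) 1.082e+04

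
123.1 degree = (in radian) 2.149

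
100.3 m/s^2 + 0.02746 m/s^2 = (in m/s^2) 100.3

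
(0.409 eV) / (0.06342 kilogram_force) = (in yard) 1.152e-19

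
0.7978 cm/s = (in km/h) 0.02872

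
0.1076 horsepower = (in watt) 80.24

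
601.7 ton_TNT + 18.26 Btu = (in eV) 1.571e+31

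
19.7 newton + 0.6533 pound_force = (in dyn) 2.261e+06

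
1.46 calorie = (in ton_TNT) 1.46e-09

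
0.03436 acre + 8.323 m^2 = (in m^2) 147.4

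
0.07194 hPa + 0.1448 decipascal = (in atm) 7.114e-05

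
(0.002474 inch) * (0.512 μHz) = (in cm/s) 3.217e-09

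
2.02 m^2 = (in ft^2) 21.74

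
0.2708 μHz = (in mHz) 0.0002708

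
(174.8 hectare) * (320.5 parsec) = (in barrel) 1.087e+26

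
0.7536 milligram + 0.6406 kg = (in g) 640.6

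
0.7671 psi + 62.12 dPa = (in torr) 39.72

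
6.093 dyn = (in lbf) 1.37e-05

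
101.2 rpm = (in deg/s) 607.2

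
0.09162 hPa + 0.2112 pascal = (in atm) 9.251e-05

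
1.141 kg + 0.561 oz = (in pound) 2.551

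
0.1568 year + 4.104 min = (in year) 0.1568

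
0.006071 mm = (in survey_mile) 3.772e-09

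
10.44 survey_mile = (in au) 1.123e-07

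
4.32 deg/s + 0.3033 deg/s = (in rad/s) 0.08069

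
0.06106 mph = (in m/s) 0.0273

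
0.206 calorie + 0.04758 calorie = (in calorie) 0.2536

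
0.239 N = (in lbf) 0.05373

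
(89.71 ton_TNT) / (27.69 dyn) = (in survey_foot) 4.447e+15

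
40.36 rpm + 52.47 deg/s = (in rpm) 49.11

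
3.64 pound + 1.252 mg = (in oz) 58.24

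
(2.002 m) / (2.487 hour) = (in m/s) 0.0002236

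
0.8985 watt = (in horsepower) 0.001205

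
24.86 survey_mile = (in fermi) 4.001e+19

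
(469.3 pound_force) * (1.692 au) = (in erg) 5.284e+21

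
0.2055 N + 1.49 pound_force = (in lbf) 1.536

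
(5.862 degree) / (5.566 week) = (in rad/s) 3.039e-08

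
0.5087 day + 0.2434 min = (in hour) 12.21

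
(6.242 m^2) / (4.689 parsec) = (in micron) 4.314e-11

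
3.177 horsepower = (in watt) 2369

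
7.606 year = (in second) 2.399e+08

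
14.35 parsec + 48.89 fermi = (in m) 4.428e+17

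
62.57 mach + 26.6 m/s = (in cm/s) 2.133e+06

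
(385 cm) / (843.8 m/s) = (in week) 7.544e-09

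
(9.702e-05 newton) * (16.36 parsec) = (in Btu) 4.642e+10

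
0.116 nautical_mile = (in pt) 6.09e+05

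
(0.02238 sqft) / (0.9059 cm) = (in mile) 0.0001426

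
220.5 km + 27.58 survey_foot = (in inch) 8.681e+06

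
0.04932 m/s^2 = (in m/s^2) 0.04932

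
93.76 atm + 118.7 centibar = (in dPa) 9.619e+07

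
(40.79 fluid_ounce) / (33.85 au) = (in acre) 5.886e-20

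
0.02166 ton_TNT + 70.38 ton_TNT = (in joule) 2.946e+11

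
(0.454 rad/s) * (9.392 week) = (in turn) 4.104e+05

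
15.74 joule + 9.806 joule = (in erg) 2.555e+08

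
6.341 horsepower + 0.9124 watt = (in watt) 4729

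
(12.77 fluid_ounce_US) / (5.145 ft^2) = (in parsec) 2.561e-20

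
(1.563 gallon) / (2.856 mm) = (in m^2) 2.072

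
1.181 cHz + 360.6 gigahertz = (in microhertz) 3.606e+17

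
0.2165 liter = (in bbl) 0.001362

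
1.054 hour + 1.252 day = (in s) 1.12e+05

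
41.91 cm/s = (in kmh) 1.509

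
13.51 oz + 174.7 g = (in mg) 5.577e+05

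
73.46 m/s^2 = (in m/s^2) 73.46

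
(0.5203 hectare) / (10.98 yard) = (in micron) 5.182e+08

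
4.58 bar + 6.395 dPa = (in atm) 4.52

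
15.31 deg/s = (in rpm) 2.552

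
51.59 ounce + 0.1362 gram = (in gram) 1463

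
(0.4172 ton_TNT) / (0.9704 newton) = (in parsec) 5.83e-08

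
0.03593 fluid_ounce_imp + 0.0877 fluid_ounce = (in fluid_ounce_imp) 0.1272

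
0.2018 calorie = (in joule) 0.8443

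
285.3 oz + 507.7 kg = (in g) 5.158e+05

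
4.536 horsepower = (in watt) 3382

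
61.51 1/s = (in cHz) 6151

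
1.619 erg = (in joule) 1.619e-07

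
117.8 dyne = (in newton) 0.001178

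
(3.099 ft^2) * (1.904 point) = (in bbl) 0.001216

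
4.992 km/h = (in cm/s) 138.7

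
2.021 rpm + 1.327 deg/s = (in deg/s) 13.45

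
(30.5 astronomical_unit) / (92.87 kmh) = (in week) 2.924e+05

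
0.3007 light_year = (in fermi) 2.845e+30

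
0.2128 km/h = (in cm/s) 5.911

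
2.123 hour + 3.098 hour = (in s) 1.88e+04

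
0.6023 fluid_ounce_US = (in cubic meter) 1.781e-05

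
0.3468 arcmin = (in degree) 0.00578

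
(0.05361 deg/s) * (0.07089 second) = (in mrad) 0.06633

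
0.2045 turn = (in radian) 1.285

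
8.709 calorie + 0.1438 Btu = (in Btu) 0.1783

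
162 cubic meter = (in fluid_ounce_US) 5.478e+06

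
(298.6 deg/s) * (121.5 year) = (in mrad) 1.997e+13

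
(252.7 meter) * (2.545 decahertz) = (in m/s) 6431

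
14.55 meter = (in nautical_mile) 0.007856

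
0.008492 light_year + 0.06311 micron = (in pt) 2.277e+17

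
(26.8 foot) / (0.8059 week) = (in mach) 4.922e-08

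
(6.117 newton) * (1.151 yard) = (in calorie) 1.539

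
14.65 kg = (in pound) 32.3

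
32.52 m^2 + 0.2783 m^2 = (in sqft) 353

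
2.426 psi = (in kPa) 16.73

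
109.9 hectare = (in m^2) 1.099e+06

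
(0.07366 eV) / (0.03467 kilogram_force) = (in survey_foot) 1.139e-19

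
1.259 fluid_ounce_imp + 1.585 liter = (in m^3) 0.001621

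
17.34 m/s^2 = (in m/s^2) 17.34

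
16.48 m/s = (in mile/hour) 36.86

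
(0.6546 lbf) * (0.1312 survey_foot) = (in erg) 1.164e+06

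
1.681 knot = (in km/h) 3.113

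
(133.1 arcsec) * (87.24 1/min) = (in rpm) 0.00896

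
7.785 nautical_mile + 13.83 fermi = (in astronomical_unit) 9.638e-08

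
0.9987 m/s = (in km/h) 3.595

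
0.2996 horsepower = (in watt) 223.4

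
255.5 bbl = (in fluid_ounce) 1.374e+06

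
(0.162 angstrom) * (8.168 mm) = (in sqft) 1.424e-12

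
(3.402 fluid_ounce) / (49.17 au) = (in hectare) 1.368e-21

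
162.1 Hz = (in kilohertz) 0.1621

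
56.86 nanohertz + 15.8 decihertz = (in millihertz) 1580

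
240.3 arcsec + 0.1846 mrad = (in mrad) 1.35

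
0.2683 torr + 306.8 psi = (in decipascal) 2.115e+07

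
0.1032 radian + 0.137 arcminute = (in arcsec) 2.129e+04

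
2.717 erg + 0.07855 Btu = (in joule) 82.87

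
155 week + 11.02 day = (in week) 156.6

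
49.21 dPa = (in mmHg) 0.03691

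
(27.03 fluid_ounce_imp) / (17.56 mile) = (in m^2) 2.718e-08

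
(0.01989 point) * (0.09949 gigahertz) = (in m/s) 698.1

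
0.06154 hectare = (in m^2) 615.4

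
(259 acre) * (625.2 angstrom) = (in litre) 65.53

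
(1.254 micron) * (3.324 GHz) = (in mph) 9324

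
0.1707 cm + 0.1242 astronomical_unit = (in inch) 7.315e+11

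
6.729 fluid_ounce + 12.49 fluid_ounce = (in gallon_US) 0.1501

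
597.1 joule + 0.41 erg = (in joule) 597.1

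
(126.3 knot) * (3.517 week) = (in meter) 1.382e+08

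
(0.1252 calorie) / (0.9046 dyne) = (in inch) 2.28e+06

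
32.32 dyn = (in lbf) 7.266e-05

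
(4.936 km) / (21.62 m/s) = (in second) 228.3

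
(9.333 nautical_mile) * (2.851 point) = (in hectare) 0.001738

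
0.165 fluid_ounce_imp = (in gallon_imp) 0.001031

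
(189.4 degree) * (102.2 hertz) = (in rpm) 3226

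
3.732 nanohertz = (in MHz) 3.732e-15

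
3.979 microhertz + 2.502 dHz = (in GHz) 2.502e-10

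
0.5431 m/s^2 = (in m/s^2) 0.5431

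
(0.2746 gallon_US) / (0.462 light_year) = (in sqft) 2.56e-18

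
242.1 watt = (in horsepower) 0.3247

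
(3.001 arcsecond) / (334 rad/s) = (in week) 7.202e-14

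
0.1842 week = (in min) 1857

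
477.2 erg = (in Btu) 4.523e-08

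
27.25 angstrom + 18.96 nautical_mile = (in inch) 1.382e+06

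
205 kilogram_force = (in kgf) 205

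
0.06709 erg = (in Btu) 6.359e-12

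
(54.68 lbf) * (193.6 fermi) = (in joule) 4.709e-11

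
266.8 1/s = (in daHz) 26.68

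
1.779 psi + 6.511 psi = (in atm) 0.5641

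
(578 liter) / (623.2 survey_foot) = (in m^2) 0.003043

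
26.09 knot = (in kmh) 48.32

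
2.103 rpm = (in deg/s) 12.62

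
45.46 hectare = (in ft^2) 4.893e+06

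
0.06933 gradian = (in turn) 0.0001733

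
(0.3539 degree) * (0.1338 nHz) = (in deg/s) 4.735e-11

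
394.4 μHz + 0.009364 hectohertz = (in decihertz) 9.368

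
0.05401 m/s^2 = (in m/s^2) 0.05401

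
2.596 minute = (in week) 0.0002575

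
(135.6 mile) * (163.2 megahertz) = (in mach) 1.046e+11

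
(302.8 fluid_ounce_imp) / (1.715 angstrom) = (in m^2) 5.017e+07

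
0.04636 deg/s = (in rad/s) 0.0008091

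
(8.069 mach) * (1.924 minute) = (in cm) 3.172e+07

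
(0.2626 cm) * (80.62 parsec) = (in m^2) 6.533e+15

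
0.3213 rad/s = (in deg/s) 18.41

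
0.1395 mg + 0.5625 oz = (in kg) 0.01595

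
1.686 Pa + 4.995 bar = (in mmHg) 3747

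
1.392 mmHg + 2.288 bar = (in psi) 33.21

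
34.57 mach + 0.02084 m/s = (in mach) 34.57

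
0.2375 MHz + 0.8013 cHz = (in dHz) 2.375e+06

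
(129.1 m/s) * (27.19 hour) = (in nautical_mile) 6823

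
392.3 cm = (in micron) 3.923e+06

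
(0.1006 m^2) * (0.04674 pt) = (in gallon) 0.0004382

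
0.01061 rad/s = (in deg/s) 0.6079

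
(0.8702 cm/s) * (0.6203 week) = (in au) 2.182e-08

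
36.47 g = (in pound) 0.0804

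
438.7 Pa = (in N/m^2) 438.7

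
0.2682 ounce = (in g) 7.603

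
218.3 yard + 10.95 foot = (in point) 5.753e+05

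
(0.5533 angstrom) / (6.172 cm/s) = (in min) 1.494e-11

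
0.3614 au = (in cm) 5.406e+12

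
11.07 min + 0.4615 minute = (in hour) 0.1922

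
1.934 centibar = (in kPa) 1.934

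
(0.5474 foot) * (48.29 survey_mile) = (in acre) 3.204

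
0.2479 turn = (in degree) 89.24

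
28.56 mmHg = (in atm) 0.03758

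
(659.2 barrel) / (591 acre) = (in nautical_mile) 2.366e-08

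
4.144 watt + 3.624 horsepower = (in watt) 2707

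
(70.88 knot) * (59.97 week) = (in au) 0.008841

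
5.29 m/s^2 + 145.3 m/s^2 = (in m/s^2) 150.6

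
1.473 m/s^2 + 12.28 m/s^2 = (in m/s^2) 13.75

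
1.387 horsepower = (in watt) 1034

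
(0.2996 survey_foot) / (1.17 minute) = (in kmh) 0.004683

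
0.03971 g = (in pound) 8.755e-05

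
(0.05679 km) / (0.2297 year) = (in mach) 2.302e-08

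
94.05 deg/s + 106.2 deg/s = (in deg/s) 200.2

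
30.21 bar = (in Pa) 3.021e+06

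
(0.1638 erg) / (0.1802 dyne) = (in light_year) 9.608e-19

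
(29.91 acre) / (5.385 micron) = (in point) 6.372e+13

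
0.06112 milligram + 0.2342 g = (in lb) 0.0005165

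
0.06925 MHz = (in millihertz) 6.925e+07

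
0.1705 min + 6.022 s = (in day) 0.0001881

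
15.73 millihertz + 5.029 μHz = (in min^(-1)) 0.9441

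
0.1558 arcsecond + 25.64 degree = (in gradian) 28.49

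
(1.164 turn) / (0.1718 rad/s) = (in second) 42.57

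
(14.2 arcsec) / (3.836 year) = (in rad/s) 5.691e-13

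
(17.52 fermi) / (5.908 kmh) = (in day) 1.236e-19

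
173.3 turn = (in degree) 6.239e+04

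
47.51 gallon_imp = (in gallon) 57.06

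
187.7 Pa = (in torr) 1.408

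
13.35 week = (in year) 0.256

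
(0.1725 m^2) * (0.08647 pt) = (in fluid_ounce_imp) 0.1852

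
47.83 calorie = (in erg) 2.001e+09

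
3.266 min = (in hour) 0.05443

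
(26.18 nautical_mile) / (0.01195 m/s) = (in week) 6.709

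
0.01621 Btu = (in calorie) 4.088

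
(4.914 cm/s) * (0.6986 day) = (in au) 1.983e-08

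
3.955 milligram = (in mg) 3.955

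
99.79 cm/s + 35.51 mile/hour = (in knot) 32.8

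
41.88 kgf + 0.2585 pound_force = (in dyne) 4.119e+07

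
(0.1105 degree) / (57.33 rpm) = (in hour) 8.923e-08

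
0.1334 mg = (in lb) 2.941e-07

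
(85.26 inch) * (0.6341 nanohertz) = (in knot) 2.669e-09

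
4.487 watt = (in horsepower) 0.006017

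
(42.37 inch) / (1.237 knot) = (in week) 2.796e-06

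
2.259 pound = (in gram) 1025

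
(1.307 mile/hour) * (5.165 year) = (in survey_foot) 3.122e+08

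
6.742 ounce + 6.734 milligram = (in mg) 1.911e+05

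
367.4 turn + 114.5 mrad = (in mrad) 2.309e+06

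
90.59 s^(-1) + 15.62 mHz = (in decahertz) 9.061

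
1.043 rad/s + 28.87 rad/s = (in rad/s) 29.91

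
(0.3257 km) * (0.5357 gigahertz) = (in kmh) 6.281e+11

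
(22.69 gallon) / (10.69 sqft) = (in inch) 3.405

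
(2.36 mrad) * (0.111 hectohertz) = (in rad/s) 0.0262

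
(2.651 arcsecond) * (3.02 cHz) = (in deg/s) 2.224e-05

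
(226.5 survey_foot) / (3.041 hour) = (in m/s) 0.006306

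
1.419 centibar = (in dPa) 1.419e+04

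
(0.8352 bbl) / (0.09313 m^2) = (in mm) 1426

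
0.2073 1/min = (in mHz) 3.455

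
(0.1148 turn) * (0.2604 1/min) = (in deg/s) 0.1794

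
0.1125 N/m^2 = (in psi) 1.632e-05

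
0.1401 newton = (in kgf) 0.01429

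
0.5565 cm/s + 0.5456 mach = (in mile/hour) 415.6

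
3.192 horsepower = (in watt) 2380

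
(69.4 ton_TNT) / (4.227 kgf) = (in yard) 7.661e+09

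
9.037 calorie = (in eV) 2.36e+20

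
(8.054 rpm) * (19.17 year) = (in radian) 5.099e+08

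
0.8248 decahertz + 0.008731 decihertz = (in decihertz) 82.49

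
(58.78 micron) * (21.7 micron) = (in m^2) 1.276e-09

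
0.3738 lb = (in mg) 1.696e+05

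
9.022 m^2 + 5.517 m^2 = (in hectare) 0.001454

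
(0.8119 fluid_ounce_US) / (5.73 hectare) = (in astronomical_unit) 2.801e-21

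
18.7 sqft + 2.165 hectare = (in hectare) 2.165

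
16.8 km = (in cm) 1.68e+06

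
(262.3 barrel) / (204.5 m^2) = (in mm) 203.9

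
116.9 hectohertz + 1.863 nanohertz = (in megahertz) 0.01169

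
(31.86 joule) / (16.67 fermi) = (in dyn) 1.911e+20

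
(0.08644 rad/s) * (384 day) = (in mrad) 2.868e+09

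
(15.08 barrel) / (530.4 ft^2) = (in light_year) 5.143e-18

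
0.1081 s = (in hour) 3.003e-05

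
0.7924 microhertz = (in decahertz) 7.924e-08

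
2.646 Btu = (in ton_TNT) 6.672e-07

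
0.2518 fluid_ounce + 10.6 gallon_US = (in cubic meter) 0.04013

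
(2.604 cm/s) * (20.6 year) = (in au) 0.0001131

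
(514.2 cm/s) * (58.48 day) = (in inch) 1.023e+09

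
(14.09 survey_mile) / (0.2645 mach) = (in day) 0.002914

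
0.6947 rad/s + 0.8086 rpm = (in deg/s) 44.65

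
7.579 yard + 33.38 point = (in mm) 6942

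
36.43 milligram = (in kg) 3.643e-05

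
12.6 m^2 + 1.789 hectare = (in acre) 4.424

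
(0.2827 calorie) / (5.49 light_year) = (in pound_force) 5.12e-18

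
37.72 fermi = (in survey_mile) 2.344e-17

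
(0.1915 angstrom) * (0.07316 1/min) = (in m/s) 2.335e-14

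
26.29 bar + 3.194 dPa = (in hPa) 2.629e+04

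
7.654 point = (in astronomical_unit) 1.805e-14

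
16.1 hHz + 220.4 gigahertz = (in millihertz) 2.204e+14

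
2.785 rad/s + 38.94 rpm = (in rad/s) 6.863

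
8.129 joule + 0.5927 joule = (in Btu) 0.008267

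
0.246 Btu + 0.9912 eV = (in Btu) 0.246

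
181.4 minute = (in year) 0.0003451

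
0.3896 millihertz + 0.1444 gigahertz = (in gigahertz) 0.1444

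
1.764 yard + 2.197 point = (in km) 0.001614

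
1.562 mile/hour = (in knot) 1.357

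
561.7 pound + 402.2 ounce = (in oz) 9389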